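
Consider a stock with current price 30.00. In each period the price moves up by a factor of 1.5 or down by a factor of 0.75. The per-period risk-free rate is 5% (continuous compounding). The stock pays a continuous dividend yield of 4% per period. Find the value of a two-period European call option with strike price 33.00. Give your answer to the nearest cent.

Per-period risk-free factor R = e^0.05 = 1.0513; dividend-adjusted growth = e^(0.05−0.04) = 1.0101.
Risk-neutral probability p = (1.0101 − 0.75)/(1.5 − 0.75) = 0.2601/0.7500 = 0.3467
Terminal stock prices: S_uu = 67.5, S_ud = 33.75, S_dd = 16.88
Terminal payoffs (S − K): max(34.5, 0) = 34.5, max(0.75, 0) = 0.75, max(-16.12, 0) = 0
Node u (S = 45): V_u = e^(−0.05)·[0.3467·34.5000 + 0.6533·0.7500] = 11.8450
Node d (S = 22.5): V_d = e^(−0.05)·[0.3467·0.7500 + 0.6533·0.0000] = 0.2474
Node 0 (S = 30): V_0 = e^(−0.05)·[0.3467·11.8450 + 0.6533·0.2474] = 4.0605

4.06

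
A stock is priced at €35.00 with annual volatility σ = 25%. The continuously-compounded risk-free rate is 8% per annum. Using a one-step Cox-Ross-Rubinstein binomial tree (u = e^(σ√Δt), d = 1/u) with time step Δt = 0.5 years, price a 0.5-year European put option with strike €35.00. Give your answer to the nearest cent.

€2.34

CRR parameters: u = e^(σ√Δt) = e^(0.25·√0.5) = 1.1934, d = 1/u = 0.8380
Per-period rate: rΔt = 0.08·0.5 = 0.04, so R = e^0.04 = 1.0408
Risk-neutral probability p = (e^0.04 − 0.8380)/(1.1934 − 0.8380) = 0.2028/0.3554 = 0.5708
Terminal stock prices: S_u = 41.77, S_d = 29.33
Terminal payoffs (K − S): max(-6.768, 0) = 0, max(5.671, 0) = 5.671
Node 0 (S = 35): V_0 = e^(−0.04)·[0.5708·0.0000 + 0.4292·5.6712] = 2.3389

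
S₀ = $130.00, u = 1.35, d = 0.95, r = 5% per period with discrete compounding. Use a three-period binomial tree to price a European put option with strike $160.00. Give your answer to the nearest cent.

$18.28

Risk-neutral probability p = (1 + 0.05 − 0.95)/(1.35 − 0.95) = 0.1000/0.4000 = 0.2500
Terminal stock prices: S_uuu = 319.8, S_uud = 225.1, S_udd = 158.4, S_ddd = 111.5
Terminal payoffs (K − S): max(-159.8, 0) = 0, max(-65.08, 0) = 0, max(1.611, 0) = 1.611, max(48.54, 0) = 48.54
Node uu (S = 236.9): V_uu = 1/1.05·[0.2500·0.0000 + 0.7500·0.0000] = 0.0000
Node ud (S = 166.7): V_ud = 1/1.05·[0.2500·0.0000 + 0.7500·1.6113] = 1.1509
Node dd (S = 117.3): V_dd = 1/1.05·[0.2500·1.6113 + 0.7500·48.5413] = 35.0560
Node u (S = 175.5): V_u = 1/1.05·[0.2500·0.0000 + 0.7500·1.1509] = 0.8221
Node d (S = 123.5): V_d = 1/1.05·[0.2500·1.1509 + 0.7500·35.0560] = 25.3140
Node 0 (S = 130): V_0 = 1/1.05·[0.2500·0.8221 + 0.7500·25.3140] = 18.2772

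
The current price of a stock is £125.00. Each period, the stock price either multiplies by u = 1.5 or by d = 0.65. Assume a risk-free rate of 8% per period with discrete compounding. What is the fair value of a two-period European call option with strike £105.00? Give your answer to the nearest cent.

Risk-neutral probability p = (1 + 0.08 − 0.65)/(1.5 − 0.65) = 0.4300/0.8500 = 0.5059
Terminal stock prices: S_uu = 281.2, S_ud = 121.9, S_dd = 52.81
Terminal payoffs (S − K): max(176.2, 0) = 176.2, max(16.88, 0) = 16.88, max(-52.19, 0) = 0
Node u (S = 187.5): V_u = 1/1.08·[0.5059·176.2500 + 0.4941·16.8750] = 90.2778
Node d (S = 81.25): V_d = 1/1.08·[0.5059·16.8750 + 0.4941·0.0000] = 7.9044
Node 0 (S = 125): V_0 = 1/1.08·[0.5059·90.2778 + 0.4941·7.9044] = 45.9034

£45.90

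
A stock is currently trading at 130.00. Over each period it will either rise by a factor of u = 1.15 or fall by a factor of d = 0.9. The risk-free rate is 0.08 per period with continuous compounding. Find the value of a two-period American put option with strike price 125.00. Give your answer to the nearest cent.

Risk-neutral probability p = (e^0.08 − 0.9)/(1.15 − 0.9) = 0.1833/0.2500 = 0.7331
Terminal stock prices: S_uu = 171.9, S_ud = 134.6, S_dd = 105.3
Terminal payoffs (K − S): max(-46.92, 0) = 0, max(-9.55, 0) = 0, max(19.7, 0) = 19.7
Node u (S = 149.5): continuation = e^(−0.08)·[0.7331·0.0000 + 0.2669·0.0000] = 0.0000; exercise value = 0.0000 ≤ continuation, so V_u = 0.0000
Node d (S = 117): continuation = e^(−0.08)·[0.7331·0.0000 + 0.2669·19.7000] = 4.8528; exercise value = 8.0000 > continuation, so V_d = 8.0000 (exercise)
Node 0 (S = 130): continuation = e^(−0.08)·[0.7331·0.0000 + 0.2669·8.0000] = 1.9707; exercise value = 0.0000 ≤ continuation, so V_0 = 1.9707

1.97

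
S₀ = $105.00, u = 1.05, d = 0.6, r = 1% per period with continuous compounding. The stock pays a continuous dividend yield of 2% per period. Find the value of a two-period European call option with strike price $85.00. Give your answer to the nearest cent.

Per-period risk-free factor R = e^0.01 = 1.0101; dividend-adjusted growth = e^(0.01−0.02) = 0.9900.
Risk-neutral probability p = (0.9900 − 0.6)/(1.05 − 0.6) = 0.3900/0.4500 = 0.8668
Terminal stock prices: S_uu = 115.8, S_ud = 66.15, S_dd = 37.8
Terminal payoffs (S − K): max(30.76, 0) = 30.76, max(-18.85, 0) = 0, max(-47.2, 0) = 0
Node u (S = 110.2): V_u = e^(−0.01)·[0.8668·30.7625 + 0.1332·0.0000] = 26.3989
Node d (S = 63): V_d = e^(−0.01)·[0.8668·0.0000 + 0.1332·0.0000] = 0.0000
Node 0 (S = 105): V_0 = e^(−0.01)·[0.8668·26.3989 + 0.1332·0.0000] = 22.6543

$22.65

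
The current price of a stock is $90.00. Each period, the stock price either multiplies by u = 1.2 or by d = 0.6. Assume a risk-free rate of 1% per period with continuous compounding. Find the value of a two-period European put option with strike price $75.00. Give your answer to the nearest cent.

Risk-neutral probability p = (e^0.01 − 0.6)/(1.2 − 0.6) = 0.4101/0.6000 = 0.6834
Terminal stock prices: S_uu = 129.6, S_ud = 64.8, S_dd = 32.4
Terminal payoffs (K − S): max(-54.6, 0) = 0, max(10.2, 0) = 10.2, max(42.6, 0) = 42.6
Node u (S = 108): V_u = e^(−0.01)·[0.6834·0.0000 + 0.3166·10.2000] = 3.1970
Node d (S = 54): V_d = e^(−0.01)·[0.6834·10.2000 + 0.3166·42.6000] = 20.2537
Node 0 (S = 90): V_0 = e^(−0.01)·[0.6834·3.1970 + 0.3166·20.2537] = 8.5113

$8.51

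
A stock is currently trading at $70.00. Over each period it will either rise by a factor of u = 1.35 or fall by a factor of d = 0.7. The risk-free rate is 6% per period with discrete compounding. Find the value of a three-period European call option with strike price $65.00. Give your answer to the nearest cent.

$23.67

Risk-neutral probability p = (1 + 0.06 − 0.7)/(1.35 − 0.7) = 0.3600/0.6500 = 0.5538
Terminal stock prices: S_uuu = 172.2, S_uud = 89.3, S_udd = 46.3, S_ddd = 24.01
Terminal payoffs (S − K): max(107.2, 0) = 107.2, max(24.3, 0) = 24.3, max(-18.7, 0) = 0, max(-40.99, 0) = 0
Node uu (S = 127.6): V_uu = 1/1.06·[0.5538·107.2263 + 0.4462·24.3025] = 66.2542
Node ud (S = 66.15): V_ud = 1/1.06·[0.5538·24.3025 + 0.4462·0.0000] = 12.6980
Node dd (S = 34.3): V_dd = 1/1.06·[0.5538·0.0000 + 0.4462·0.0000] = 0.0000
Node u (S = 94.5): V_u = 1/1.06·[0.5538·66.2542 + 0.4462·12.6980] = 39.9622
Node d (S = 49): V_d = 1/1.06·[0.5538·12.6980 + 0.4462·0.0000] = 6.6346
Node 0 (S = 70): V_0 = 1/1.06·[0.5538·39.9622 + 0.4462·6.6346] = 23.6726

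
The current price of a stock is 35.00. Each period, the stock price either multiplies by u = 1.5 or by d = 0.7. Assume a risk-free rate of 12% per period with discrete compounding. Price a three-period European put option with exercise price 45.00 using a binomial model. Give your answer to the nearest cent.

Risk-neutral probability p = (1 + 0.12 − 0.7)/(1.5 − 0.7) = 0.4200/0.8000 = 0.5250
Terminal stock prices: S_uuu = 118.1, S_uud = 55.12, S_udd = 25.72, S_ddd = 12
Terminal payoffs (K − S): max(-73.12, 0) = 0, max(-10.12, 0) = 0, max(19.28, 0) = 19.28, max(33, 0) = 33
Node uu (S = 78.75): V_uu = 1/1.12·[0.5250·0.0000 + 0.4750·0.0000] = 0.0000
Node ud (S = 36.75): V_ud = 1/1.12·[0.5250·0.0000 + 0.4750·19.2750] = 8.1747
Node dd (S = 17.15): V_dd = 1/1.12·[0.5250·19.2750 + 0.4750·32.9950] = 23.0286
Node u (S = 52.5): V_u = 1/1.12·[0.5250·0.0000 + 0.4750·8.1747] = 3.4669
Node d (S = 24.5): V_d = 1/1.12·[0.5250·8.1747 + 0.4750·23.0286] = 13.5985
Node 0 (S = 35): V_0 = 1/1.12·[0.5250·3.4669 + 0.4750·13.5985] = 7.3923

7.39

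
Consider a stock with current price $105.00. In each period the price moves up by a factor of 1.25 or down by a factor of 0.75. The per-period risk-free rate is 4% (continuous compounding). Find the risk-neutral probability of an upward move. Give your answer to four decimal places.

Risk-neutral probability p = (e^0.04 − 0.75)/(1.25 − 0.75) = 0.2908/0.5000 = 0.5816

p = 0.5816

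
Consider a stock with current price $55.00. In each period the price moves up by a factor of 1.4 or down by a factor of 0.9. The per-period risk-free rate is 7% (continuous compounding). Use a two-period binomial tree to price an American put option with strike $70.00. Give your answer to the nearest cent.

$15.00

Risk-neutral probability p = (e^0.07 − 0.9)/(1.4 − 0.9) = 0.1725/0.5000 = 0.3450
Terminal stock prices: S_uu = 107.8, S_ud = 69.3, S_dd = 44.55
Terminal payoffs (K − S): max(-37.8, 0) = 0, max(0.7, 0) = 0.7, max(25.45, 0) = 25.45
Node u (S = 77): continuation = e^(−0.07)·[0.3450·0.0000 + 0.6550·0.7000] = 0.4275; exercise value = 0.0000 ≤ continuation, so V_u = 0.4275
Node d (S = 49.5): continuation = e^(−0.07)·[0.3450·0.7000 + 0.6550·25.4500] = 15.7676; exercise value = 20.5000 > continuation, so V_d = 20.5000 (exercise)
Node 0 (S = 55): continuation = e^(−0.07)·[0.3450·0.4275 + 0.6550·20.5000] = 12.6569; exercise value = 15.0000 > continuation, so V_0 = 15.0000 (exercise)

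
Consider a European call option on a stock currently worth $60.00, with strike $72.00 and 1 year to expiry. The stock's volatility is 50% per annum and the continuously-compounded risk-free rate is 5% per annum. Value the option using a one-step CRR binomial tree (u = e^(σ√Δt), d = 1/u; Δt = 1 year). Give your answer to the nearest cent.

CRR parameters: u = e^(σ√Δt) = e^(0.5·√1) = 1.6487, d = 1/u = 0.6065
Per-period rate: rΔt = 0.05·1 = 0.05, so R = e^0.05 = 1.0513
Risk-neutral probability p = (e^0.05 − 0.6065)/(1.6487 − 0.6065) = 0.4447/1.0422 = 0.4267
Terminal stock prices: S_u = 98.92, S_d = 36.39
Terminal payoffs (S − K): max(26.92, 0) = 26.92, max(-35.61, 0) = 0
Node 0 (S = 60): V_0 = e^(−0.05)·[0.4267·26.9233 + 0.5733·0.0000] = 10.9288

$10.93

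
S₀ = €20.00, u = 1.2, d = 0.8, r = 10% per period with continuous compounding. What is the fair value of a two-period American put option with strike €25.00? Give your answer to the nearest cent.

€5.00

Risk-neutral probability p = (e^0.1 − 0.8)/(1.2 − 0.8) = 0.3052/0.4000 = 0.7629
Terminal stock prices: S_uu = 28.8, S_ud = 19.2, S_dd = 12.8
Terminal payoffs (K − S): max(-3.8, 0) = 0, max(5.8, 0) = 5.8, max(12.2, 0) = 12.2
Node u (S = 24): continuation = e^(−0.1)·[0.7629·0.0000 + 0.2371·5.8000] = 1.2442; exercise value = 1.0000 ≤ continuation, so V_u = 1.2442
Node d (S = 16): continuation = e^(−0.1)·[0.7629·5.8000 + 0.2371·12.2000] = 6.6209; exercise value = 9.0000 > continuation, so V_d = 9.0000 (exercise)
Node 0 (S = 20): continuation = e^(−0.1)·[0.7629·1.2442 + 0.2371·9.0000] = 2.7895; exercise value = 5.0000 > continuation, so V_0 = 5.0000 (exercise)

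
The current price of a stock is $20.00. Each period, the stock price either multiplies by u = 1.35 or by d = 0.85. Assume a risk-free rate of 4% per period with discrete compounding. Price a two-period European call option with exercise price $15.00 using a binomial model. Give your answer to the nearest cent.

$6.33

Risk-neutral probability p = (1 + 0.04 − 0.85)/(1.35 − 0.85) = 0.1900/0.5000 = 0.3800
Terminal stock prices: S_uu = 36.45, S_ud = 22.95, S_dd = 14.45
Terminal payoffs (S − K): max(21.45, 0) = 21.45, max(7.95, 0) = 7.95, max(-0.55, 0) = 0
Node u (S = 27): V_u = 1/1.04·[0.3800·21.4500 + 0.6200·7.9500] = 12.5769
Node d (S = 17): V_d = 1/1.04·[0.3800·7.9500 + 0.6200·0.0000] = 2.9048
Node 0 (S = 20): V_0 = 1/1.04·[0.3800·12.5769 + 0.6200·2.9048] = 6.3271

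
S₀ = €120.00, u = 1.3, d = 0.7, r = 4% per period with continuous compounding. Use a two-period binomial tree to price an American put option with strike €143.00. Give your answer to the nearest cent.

Risk-neutral probability p = (e^0.04 − 0.7)/(1.3 − 0.7) = 0.3408/0.6000 = 0.5680
Terminal stock prices: S_uu = 202.8, S_ud = 109.2, S_dd = 58.8
Terminal payoffs (K − S): max(-59.8, 0) = 0, max(33.8, 0) = 33.8, max(84.2, 0) = 84.2
Node u (S = 156): continuation = e^(−0.04)·[0.5680·0.0000 + 0.4320·33.8000] = 14.0285; exercise value = 0.0000 ≤ continuation, so V_u = 14.0285
Node d (S = 84): continuation = e^(−0.04)·[0.5680·33.8000 + 0.4320·84.2000] = 53.3929; exercise value = 59.0000 > continuation, so V_d = 59.0000 (exercise)
Node 0 (S = 120): continuation = e^(−0.04)·[0.5680·14.0285 + 0.4320·59.0000] = 32.1436; exercise value = 23.0000 ≤ continuation, so V_0 = 32.1436

€32.14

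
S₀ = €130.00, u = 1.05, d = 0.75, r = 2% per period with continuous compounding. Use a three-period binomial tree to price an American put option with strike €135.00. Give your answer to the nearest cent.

Risk-neutral probability p = (e^0.02 − 0.75)/(1.05 − 0.75) = 0.2702/0.3000 = 0.9007
Terminal stock prices: S_uuu = 150.5, S_uud = 107.5, S_udd = 76.78, S_ddd = 54.84
Terminal payoffs (K − S): max(-15.49, 0) = 0, max(27.51, 0) = 27.51, max(58.22, 0) = 58.22, max(80.16, 0) = 80.16
Node uu (S = 143.3): continuation = e^(−0.02)·[0.9007·0.0000 + 0.0993·27.5062] = 2.6781; exercise value = 0.0000 ≤ continuation, so V_uu = 2.6781
Node ud (S = 102.4): continuation = e^(−0.02)·[0.9007·27.5062 + 0.0993·58.2188] = 29.9518; exercise value = 32.6250 > continuation, so V_ud = 32.6250 (exercise)
Node dd (S = 73.12): continuation = e^(−0.02)·[0.9007·58.2188 + 0.0993·80.1562] = 59.2018; exercise value = 61.8750 > continuation, so V_dd = 61.8750 (exercise)
Node u (S = 136.5): continuation = e^(−0.02)·[0.9007·2.6781 + 0.0993·32.6250] = 5.5407; exercise value = 0.0000 ≤ continuation, so V_u = 5.5407
Node d (S = 97.5): continuation = e^(−0.02)·[0.9007·32.6250 + 0.0993·61.8750] = 34.8268; exercise value = 37.5000 > continuation, so V_d = 37.5000 (exercise)
Node 0 (S = 130): continuation = e^(−0.02)·[0.9007·5.5407 + 0.0993·37.5000] = 8.5426; exercise value = 5.0000 ≤ continuation, so V_0 = 8.5426

€8.54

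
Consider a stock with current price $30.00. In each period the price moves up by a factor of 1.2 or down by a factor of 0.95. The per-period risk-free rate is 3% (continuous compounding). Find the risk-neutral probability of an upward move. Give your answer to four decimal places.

Risk-neutral probability p = (e^0.03 − 0.95)/(1.2 − 0.95) = 0.0805/0.2500 = 0.3218

p = 0.3218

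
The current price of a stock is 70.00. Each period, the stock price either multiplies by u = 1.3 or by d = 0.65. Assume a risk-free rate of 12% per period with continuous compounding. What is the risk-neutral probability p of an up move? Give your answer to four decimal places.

Risk-neutral probability p = (e^0.12 − 0.65)/(1.3 − 0.65) = 0.4775/0.6500 = 0.7346

p = 0.7346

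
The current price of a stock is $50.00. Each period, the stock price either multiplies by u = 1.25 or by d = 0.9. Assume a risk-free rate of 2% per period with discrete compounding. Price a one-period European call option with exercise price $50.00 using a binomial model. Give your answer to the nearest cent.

$4.20

Risk-neutral probability p = (1 + 0.02 − 0.9)/(1.25 − 0.9) = 0.1200/0.3500 = 0.3429
Terminal stock prices: S_u = 62.5, S_d = 45
Terminal payoffs (S − K): max(12.5, 0) = 12.5, max(-5, 0) = 0
Node 0 (S = 50): V_0 = 1/1.02·[0.3429·12.5000 + 0.6571·0.0000] = 4.2017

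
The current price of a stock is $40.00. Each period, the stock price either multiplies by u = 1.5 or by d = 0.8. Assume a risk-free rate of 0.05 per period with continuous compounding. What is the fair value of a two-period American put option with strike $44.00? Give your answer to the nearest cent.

$7.32

Risk-neutral probability p = (e^0.05 − 0.8)/(1.5 − 0.8) = 0.2513/0.7000 = 0.3590
Terminal stock prices: S_uu = 90, S_ud = 48, S_dd = 25.6
Terminal payoffs (K − S): max(-46, 0) = 0, max(-4, 0) = 0, max(18.4, 0) = 18.4
Node u (S = 60): continuation = e^(−0.05)·[0.3590·0.0000 + 0.6410·0.0000] = 0.0000; exercise value = 0.0000 ≤ continuation, so V_u = 0.0000
Node d (S = 32): continuation = e^(−0.05)·[0.3590·0.0000 + 0.6410·18.4000] = 11.2199; exercise value = 12.0000 > continuation, so V_d = 12.0000 (exercise)
Node 0 (S = 40): continuation = e^(−0.05)·[0.3590·0.0000 + 0.6410·12.0000] = 7.3173; exercise value = 4.0000 ≤ continuation, so V_0 = 7.3173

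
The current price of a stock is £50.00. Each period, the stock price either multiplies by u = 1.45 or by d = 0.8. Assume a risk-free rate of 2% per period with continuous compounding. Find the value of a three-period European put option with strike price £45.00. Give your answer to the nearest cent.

Risk-neutral probability p = (e^0.02 − 0.8)/(1.45 − 0.8) = 0.2202/0.6500 = 0.3388
Terminal stock prices: S_uuu = 152.4, S_uud = 84.1, S_udd = 46.4, S_ddd = 25.6
Terminal payoffs (K − S): max(-107.4, 0) = 0, max(-39.1, 0) = 0, max(-1.4, 0) = 0, max(19.4, 0) = 19.4
Node uu (S = 105.1): V_uu = e^(−0.02)·[0.3388·0.0000 + 0.6612·0.0000] = 0.0000
Node ud (S = 58): V_ud = e^(−0.02)·[0.3388·0.0000 + 0.6612·0.0000] = 0.0000
Node dd (S = 32): V_dd = e^(−0.02)·[0.3388·0.0000 + 0.6612·19.4000] = 12.5738
Node u (S = 72.5): V_u = e^(−0.02)·[0.3388·0.0000 + 0.6612·0.0000] = 0.0000
Node d (S = 40): V_d = e^(−0.02)·[0.3388·0.0000 + 0.6612·12.5738] = 8.1495
Node 0 (S = 50): V_0 = e^(−0.02)·[0.3388·0.0000 + 0.6612·8.1495] = 5.2820

£5.28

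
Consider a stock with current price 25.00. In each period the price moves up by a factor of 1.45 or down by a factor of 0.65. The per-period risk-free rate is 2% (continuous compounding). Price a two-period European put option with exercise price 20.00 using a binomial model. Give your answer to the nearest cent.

2.62

Risk-neutral probability p = (e^0.02 − 0.65)/(1.45 − 0.65) = 0.3702/0.8000 = 0.4628
Terminal stock prices: S_uu = 52.56, S_ud = 23.56, S_dd = 10.56
Terminal payoffs (K − S): max(-32.56, 0) = 0, max(-3.562, 0) = 0, max(9.437, 0) = 9.437
Node u (S = 36.25): V_u = e^(−0.02)·[0.4628·0.0000 + 0.5372·0.0000] = 0.0000
Node d (S = 16.25): V_d = e^(−0.02)·[0.4628·0.0000 + 0.5372·9.4375] = 4.9699
Node 0 (S = 25): V_0 = e^(−0.02)·[0.4628·0.0000 + 0.5372·4.9699] = 2.6172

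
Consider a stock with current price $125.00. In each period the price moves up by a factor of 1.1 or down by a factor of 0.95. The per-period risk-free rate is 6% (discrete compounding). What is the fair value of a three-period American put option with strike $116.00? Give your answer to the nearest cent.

$0.20

Risk-neutral probability p = (1 + 0.06 − 0.95)/(1.1 − 0.95) = 0.1100/0.1500 = 0.7333
Terminal stock prices: S_uuu = 166.4, S_uud = 143.7, S_udd = 124.1, S_ddd = 107.2
Terminal payoffs (K − S): max(-50.38, 0) = 0, max(-27.69, 0) = 0, max(-8.094, 0) = 0, max(8.828, 0) = 8.828
Node uu (S = 151.3): continuation = 1/1.06·[0.7333·0.0000 + 0.2667·0.0000] = 0.0000; exercise value = 0.0000 ≤ continuation, so V_uu = 0.0000
Node ud (S = 130.6): continuation = 1/1.06·[0.7333·0.0000 + 0.2667·0.0000] = 0.0000; exercise value = 0.0000 ≤ continuation, so V_ud = 0.0000
Node dd (S = 112.8): continuation = 1/1.06·[0.7333·0.0000 + 0.2667·8.8281] = 2.2209; exercise value = 3.1875 > continuation, so V_dd = 3.1875 (exercise)
Node u (S = 137.5): continuation = 1/1.06·[0.7333·0.0000 + 0.2667·0.0000] = 0.0000; exercise value = 0.0000 ≤ continuation, so V_u = 0.0000
Node d (S = 118.8): continuation = 1/1.06·[0.7333·0.0000 + 0.2667·3.1875] = 0.8019; exercise value = 0.0000 ≤ continuation, so V_d = 0.8019
Node 0 (S = 125): continuation = 1/1.06·[0.7333·0.0000 + 0.2667·0.8019] = 0.2017; exercise value = 0.0000 ≤ continuation, so V_0 = 0.2017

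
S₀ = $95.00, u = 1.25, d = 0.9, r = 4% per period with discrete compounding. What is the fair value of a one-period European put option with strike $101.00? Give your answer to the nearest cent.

$8.94

Risk-neutral probability p = (1 + 0.04 − 0.9)/(1.25 − 0.9) = 0.1400/0.3500 = 0.4000
Terminal stock prices: S_u = 118.8, S_d = 85.5
Terminal payoffs (K − S): max(-17.75, 0) = 0, max(15.5, 0) = 15.5
Node 0 (S = 95): V_0 = 1/1.04·[0.4000·0.0000 + 0.6000·15.5000] = 8.9423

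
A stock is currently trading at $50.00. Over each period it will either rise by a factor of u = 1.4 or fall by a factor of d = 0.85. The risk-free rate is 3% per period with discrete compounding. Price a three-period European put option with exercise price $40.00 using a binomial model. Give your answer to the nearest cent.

$2.59

Risk-neutral probability p = (1 + 0.03 − 0.85)/(1.4 − 0.85) = 0.1800/0.5500 = 0.3273
Terminal stock prices: S_uuu = 137.2, S_uud = 83.3, S_udd = 50.57, S_ddd = 30.71
Terminal payoffs (K − S): max(-97.2, 0) = 0, max(-43.3, 0) = 0, max(-10.57, 0) = 0, max(9.294, 0) = 9.294
Node uu (S = 98): V_uu = 1/1.03·[0.3273·0.0000 + 0.6727·0.0000] = 0.0000
Node ud (S = 59.5): V_ud = 1/1.03·[0.3273·0.0000 + 0.6727·0.0000] = 0.0000
Node dd (S = 36.12): V_dd = 1/1.03·[0.3273·0.0000 + 0.6727·9.2938] = 6.0701
Node u (S = 70): V_u = 1/1.03·[0.3273·0.0000 + 0.6727·0.0000] = 0.0000
Node d (S = 42.5): V_d = 1/1.03·[0.3273·0.0000 + 0.6727·6.0701] = 3.9646
Node 0 (S = 50): V_0 = 1/1.03·[0.3273·0.0000 + 0.6727·3.9646] = 2.5894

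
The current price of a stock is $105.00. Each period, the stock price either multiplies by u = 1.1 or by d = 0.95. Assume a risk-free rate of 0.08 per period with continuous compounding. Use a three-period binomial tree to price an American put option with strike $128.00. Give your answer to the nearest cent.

$23.00

Risk-neutral probability p = (e^0.08 − 0.95)/(1.1 − 0.95) = 0.1333/0.1500 = 0.8886
Terminal stock prices: S_uuu = 139.8, S_uud = 120.7, S_udd = 104.2, S_ddd = 90.02
Terminal payoffs (K − S): max(-11.76, 0) = 0, max(7.302, 0) = 7.302, max(23.76, 0) = 23.76, max(37.98, 0) = 37.98
Node uu (S = 127.1): continuation = e^(−0.08)·[0.8886·0.0000 + 0.1114·7.3025] = 0.7511; exercise value = 0.9500 > continuation, so V_uu = 0.9500 (exercise)
Node ud (S = 109.7): continuation = e^(−0.08)·[0.8886·7.3025 + 0.1114·23.7612] = 8.4339; exercise value = 18.2750 > continuation, so V_ud = 18.2750 (exercise)
Node dd (S = 94.76): continuation = e^(−0.08)·[0.8886·23.7612 + 0.1114·37.9756] = 23.3964; exercise value = 33.2375 > continuation, so V_dd = 33.2375 (exercise)
Node u (S = 115.5): continuation = e^(−0.08)·[0.8886·0.9500 + 0.1114·18.2750] = 2.6589; exercise value = 12.5000 > continuation, so V_u = 12.5000 (exercise)
Node d (S = 99.75): continuation = e^(−0.08)·[0.8886·18.2750 + 0.1114·33.2375] = 18.4089; exercise value = 28.2500 > continuation, so V_d = 28.2500 (exercise)
Node 0 (S = 105): continuation = e^(−0.08)·[0.8886·12.5000 + 0.1114·28.2500] = 13.1589; exercise value = 23.0000 > continuation, so V_0 = 23.0000 (exercise)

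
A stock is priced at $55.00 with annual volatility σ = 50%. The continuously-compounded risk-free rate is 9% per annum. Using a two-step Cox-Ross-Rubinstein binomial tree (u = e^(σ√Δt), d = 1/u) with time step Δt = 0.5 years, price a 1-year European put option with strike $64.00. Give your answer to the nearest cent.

CRR parameters: u = e^(σ√Δt) = e^(0.5·√0.5) = 1.4241, d = 1/u = 0.7022
Per-period rate: rΔt = 0.09·0.5 = 0.045, so R = e^0.045 = 1.0460
Risk-neutral probability p = (e^0.045 − 0.7022)/(1.4241 − 0.7022) = 0.3438/0.7219 = 0.4763
Terminal stock prices: S_uu = 111.5, S_ud = 55, S_dd = 27.12
Terminal payoffs (K − S): max(-47.55, 0) = 0, max(9, 0) = 9, max(36.88, 0) = 36.88
Node u (S = 78.33): V_u = e^(−0.045)·[0.4763·0.0000 + 0.5237·9.0000] = 4.5061
Node d (S = 38.62): V_d = e^(−0.045)·[0.4763·9.0000 + 0.5237·36.8812] = 22.5635
Node 0 (S = 55): V_0 = e^(−0.045)·[0.4763·4.5061 + 0.5237·22.5635] = 13.3487

$13.35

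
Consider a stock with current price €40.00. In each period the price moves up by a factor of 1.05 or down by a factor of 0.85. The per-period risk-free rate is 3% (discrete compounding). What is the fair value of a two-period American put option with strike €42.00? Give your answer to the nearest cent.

Risk-neutral probability p = (1 + 0.03 − 0.85)/(1.05 − 0.85) = 0.1800/0.2000 = 0.9000
Terminal stock prices: S_uu = 44.1, S_ud = 35.7, S_dd = 28.9
Terminal payoffs (K − S): max(-2.1, 0) = 0, max(6.3, 0) = 6.3, max(13.1, 0) = 13.1
Node u (S = 42): continuation = 1/1.03·[0.9000·0.0000 + 0.1000·6.3000] = 0.6117; exercise value = 0.0000 ≤ continuation, so V_u = 0.6117
Node d (S = 34): continuation = 1/1.03·[0.9000·6.3000 + 0.1000·13.1000] = 6.7767; exercise value = 8.0000 > continuation, so V_d = 8.0000 (exercise)
Node 0 (S = 40): continuation = 1/1.03·[0.9000·0.6117 + 0.1000·8.0000] = 1.3112; exercise value = 2.0000 > continuation, so V_0 = 2.0000 (exercise)

€2.00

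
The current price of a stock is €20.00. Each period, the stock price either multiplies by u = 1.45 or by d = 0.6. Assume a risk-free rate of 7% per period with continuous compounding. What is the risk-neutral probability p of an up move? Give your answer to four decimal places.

p = 0.5559

Risk-neutral probability p = (e^0.07 − 0.6)/(1.45 − 0.6) = 0.4725/0.8500 = 0.5559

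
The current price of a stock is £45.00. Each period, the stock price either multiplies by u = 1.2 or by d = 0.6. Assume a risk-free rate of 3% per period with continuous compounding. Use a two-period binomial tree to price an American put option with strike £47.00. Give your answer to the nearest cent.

£8.27

Risk-neutral probability p = (e^0.03 − 0.6)/(1.2 − 0.6) = 0.4305/0.6000 = 0.7174
Terminal stock prices: S_uu = 64.8, S_ud = 32.4, S_dd = 16.2
Terminal payoffs (K − S): max(-17.8, 0) = 0, max(14.6, 0) = 14.6, max(30.8, 0) = 30.8
Node u (S = 54): continuation = e^(−0.03)·[0.7174·0.0000 + 0.2826·14.6000] = 4.0037; exercise value = 0.0000 ≤ continuation, so V_u = 4.0037
Node d (S = 27): continuation = e^(−0.03)·[0.7174·14.6000 + 0.2826·30.8000] = 18.6109; exercise value = 20.0000 > continuation, so V_d = 20.0000 (exercise)
Node 0 (S = 45): continuation = e^(−0.03)·[0.7174·4.0037 + 0.2826·20.0000] = 8.2719; exercise value = 2.0000 ≤ continuation, so V_0 = 8.2719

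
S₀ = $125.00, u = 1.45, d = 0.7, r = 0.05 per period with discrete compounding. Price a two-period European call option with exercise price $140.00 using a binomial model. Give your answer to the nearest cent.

$24.26

Risk-neutral probability p = (1 + 0.05 − 0.7)/(1.45 − 0.7) = 0.3500/0.7500 = 0.4667
Terminal stock prices: S_uu = 262.8, S_ud = 126.9, S_dd = 61.25
Terminal payoffs (S − K): max(122.8, 0) = 122.8, max(-13.13, 0) = 0, max(-78.75, 0) = 0
Node u (S = 181.2): V_u = 1/1.05·[0.4667·122.8125 + 0.5333·0.0000] = 54.5833
Node d (S = 87.5): V_d = 1/1.05·[0.4667·0.0000 + 0.5333·0.0000] = 0.0000
Node 0 (S = 125): V_0 = 1/1.05·[0.4667·54.5833 + 0.5333·0.0000] = 24.2593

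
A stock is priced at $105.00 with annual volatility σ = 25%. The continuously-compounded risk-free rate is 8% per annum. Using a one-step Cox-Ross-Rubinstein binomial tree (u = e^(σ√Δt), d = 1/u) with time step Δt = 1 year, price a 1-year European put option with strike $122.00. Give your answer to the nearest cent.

CRR parameters: u = e^(σ√Δt) = e^(0.25·√1) = 1.2840, d = 1/u = 0.7788
Per-period rate: rΔt = 0.08·1 = 0.08, so R = e^0.08 = 1.0833
Risk-neutral probability p = (e^0.08 − 0.7788)/(1.2840 − 0.7788) = 0.3045/0.5052 = 0.6027
Terminal stock prices: S_u = 134.8, S_d = 81.77
Terminal payoffs (K − S): max(-12.82, 0) = 0, max(40.23, 0) = 40.23
Node 0 (S = 105): V_0 = e^(−0.08)·[0.6027·0.0000 + 0.3973·40.2259] = 14.7539

$14.75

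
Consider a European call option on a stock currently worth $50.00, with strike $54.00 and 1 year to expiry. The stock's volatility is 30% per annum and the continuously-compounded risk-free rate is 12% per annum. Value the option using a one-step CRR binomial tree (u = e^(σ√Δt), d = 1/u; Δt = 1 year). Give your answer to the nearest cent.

CRR parameters: u = e^(σ√Δt) = e^(0.3·√1) = 1.3499, d = 1/u = 0.7408
Per-period rate: rΔt = 0.12·1 = 0.12, so R = e^0.12 = 1.1275
Risk-neutral probability p = (e^0.12 − 0.7408)/(1.3499 − 0.7408) = 0.3867/0.6090 = 0.6349
Terminal stock prices: S_u = 67.49, S_d = 37.04
Terminal payoffs (S − K): max(13.49, 0) = 13.49, max(-16.96, 0) = 0
Node 0 (S = 50): V_0 = e^(−0.12)·[0.6349·13.4929 + 0.3651·0.0000] = 7.5979

$7.60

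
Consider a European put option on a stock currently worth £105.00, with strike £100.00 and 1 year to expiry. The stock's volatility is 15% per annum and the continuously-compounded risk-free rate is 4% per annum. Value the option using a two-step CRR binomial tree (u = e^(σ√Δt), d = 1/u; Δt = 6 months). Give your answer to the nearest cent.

CRR parameters: u = e^(σ√Δt) = e^(0.15·√0.5) = 1.1119, d = 1/u = 0.8994
Per-period rate: rΔt = 0.04·0.5 = 0.02, so R = e^0.02 = 1.0202
Risk-neutral probability p = (e^0.02 − 0.8994)/(1.1119 − 0.8994) = 0.1208/0.2125 = 0.5686
Terminal stock prices: S_uu = 129.8, S_ud = 105, S_dd = 84.93
Terminal payoffs (K − S): max(-29.81, 0) = 0, max(-5, 0) = 0, max(15.07, 0) = 15.07
Node u (S = 116.7): V_u = e^(−0.02)·[0.5686·0.0000 + 0.4314·0.0000] = 0.0000
Node d (S = 94.43): V_d = e^(−0.02)·[0.5686·0.0000 + 0.4314·15.0699] = 6.3730
Node 0 (S = 105): V_0 = e^(−0.02)·[0.5686·0.0000 + 0.4314·6.3730] = 2.6951

£2.70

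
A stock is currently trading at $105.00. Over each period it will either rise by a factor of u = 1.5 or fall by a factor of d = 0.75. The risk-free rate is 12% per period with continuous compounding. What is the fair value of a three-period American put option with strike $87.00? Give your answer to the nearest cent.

Risk-neutral probability p = (e^0.12 − 0.75)/(1.5 − 0.75) = 0.3775/0.7500 = 0.5033
Terminal stock prices: S_uuu = 354.4, S_uud = 177.2, S_udd = 88.59, S_ddd = 44.3
Terminal payoffs (K − S): max(-267.4, 0) = 0, max(-90.19, 0) = 0, max(-1.594, 0) = 0, max(42.7, 0) = 42.7
Node uu (S = 236.2): continuation = e^(−0.12)·[0.5033·0.0000 + 0.4967·0.0000] = 0.0000; exercise value = 0.0000 ≤ continuation, so V_uu = 0.0000
Node ud (S = 118.1): continuation = e^(−0.12)·[0.5033·0.0000 + 0.4967·0.0000] = 0.0000; exercise value = 0.0000 ≤ continuation, so V_ud = 0.0000
Node dd (S = 59.06): continuation = e^(−0.12)·[0.5033·0.0000 + 0.4967·42.7031] = 18.8110; exercise value = 27.9375 > continuation, so V_dd = 27.9375 (exercise)
Node u (S = 157.5): continuation = e^(−0.12)·[0.5033·0.0000 + 0.4967·0.0000] = 0.0000; exercise value = 0.0000 ≤ continuation, so V_u = 0.0000
Node d (S = 78.75): continuation = e^(−0.12)·[0.5033·0.0000 + 0.4967·27.9375] = 12.3067; exercise value = 8.2500 ≤ continuation, so V_d = 12.3067
Node 0 (S = 105): continuation = e^(−0.12)·[0.5033·0.0000 + 0.4967·12.3067] = 5.4212; exercise value = 0.0000 ≤ continuation, so V_0 = 5.4212

$5.42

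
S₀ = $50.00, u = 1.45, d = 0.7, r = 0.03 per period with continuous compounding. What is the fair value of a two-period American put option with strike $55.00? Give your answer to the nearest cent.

Risk-neutral probability p = (e^0.03 − 0.7)/(1.45 − 0.7) = 0.3305/0.7500 = 0.4406
Terminal stock prices: S_uu = 105.1, S_ud = 50.75, S_dd = 24.5
Terminal payoffs (K − S): max(-50.12, 0) = 0, max(4.25, 0) = 4.25, max(30.5, 0) = 30.5
Node u (S = 72.5): continuation = e^(−0.03)·[0.4406·0.0000 + 0.5594·4.2500] = 2.3072; exercise value = 0.0000 ≤ continuation, so V_u = 2.3072
Node d (S = 35): continuation = e^(−0.03)·[0.4406·4.2500 + 0.5594·30.5000] = 18.3745; exercise value = 20.0000 > continuation, so V_d = 20.0000 (exercise)
Node 0 (S = 50): continuation = e^(−0.03)·[0.4406·2.3072 + 0.5594·20.0000] = 11.8437; exercise value = 5.0000 ≤ continuation, so V_0 = 11.8437

$11.84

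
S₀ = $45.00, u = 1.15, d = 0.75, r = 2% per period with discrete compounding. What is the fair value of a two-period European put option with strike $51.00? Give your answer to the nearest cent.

Risk-neutral probability p = (1 + 0.02 − 0.75)/(1.15 − 0.75) = 0.2700/0.4000 = 0.6750
Terminal stock prices: S_uu = 59.51, S_ud = 38.81, S_dd = 25.31
Terminal payoffs (K − S): max(-8.512, 0) = 0, max(12.19, 0) = 12.19, max(25.69, 0) = 25.69
Node u (S = 51.75): V_u = 1/1.02·[0.6750·0.0000 + 0.3250·12.1875] = 3.8833
Node d (S = 33.75): V_d = 1/1.02·[0.6750·12.1875 + 0.3250·25.6875] = 16.2500
Node 0 (S = 45): V_0 = 1/1.02·[0.6750·3.8833 + 0.3250·16.2500] = 7.7475

$7.75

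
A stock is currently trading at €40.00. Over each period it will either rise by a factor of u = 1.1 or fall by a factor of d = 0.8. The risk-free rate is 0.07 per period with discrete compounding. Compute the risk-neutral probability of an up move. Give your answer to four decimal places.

Risk-neutral probability p = (1 + 0.07 − 0.8)/(1.1 − 0.8) = 0.2700/0.3000 = 0.9000

p = 0.9000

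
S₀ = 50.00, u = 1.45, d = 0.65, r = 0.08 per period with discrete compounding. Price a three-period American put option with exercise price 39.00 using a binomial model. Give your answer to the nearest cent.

4.81

Risk-neutral probability p = (1 + 0.08 − 0.65)/(1.45 − 0.65) = 0.4300/0.8000 = 0.5375
Terminal stock prices: S_uuu = 152.4, S_uud = 68.33, S_udd = 30.63, S_ddd = 13.73
Terminal payoffs (K − S): max(-113.4, 0) = 0, max(-29.33, 0) = 0, max(8.369, 0) = 8.369, max(25.27, 0) = 25.27
Node uu (S = 105.1): continuation = 1/1.08·[0.5375·0.0000 + 0.4625·0.0000] = 0.0000; exercise value = 0.0000 ≤ continuation, so V_uu = 0.0000
Node ud (S = 47.12): continuation = 1/1.08·[0.5375·0.0000 + 0.4625·8.3687] = 3.5838; exercise value = 0.0000 ≤ continuation, so V_ud = 3.5838
Node dd (S = 21.13): continuation = 1/1.08·[0.5375·8.3687 + 0.4625·25.2687] = 14.9861; exercise value = 17.8750 > continuation, so V_dd = 17.8750 (exercise)
Node u (S = 72.5): continuation = 1/1.08·[0.5375·0.0000 + 0.4625·3.5838] = 1.5347; exercise value = 0.0000 ≤ continuation, so V_u = 1.5347
Node d (S = 32.5): continuation = 1/1.08·[0.5375·3.5838 + 0.4625·17.8750] = 9.4384; exercise value = 6.5000 ≤ continuation, so V_d = 9.4384
Node 0 (S = 50): continuation = 1/1.08·[0.5375·1.5347 + 0.4625·9.4384] = 4.8057; exercise value = 0.0000 ≤ continuation, so V_0 = 4.8057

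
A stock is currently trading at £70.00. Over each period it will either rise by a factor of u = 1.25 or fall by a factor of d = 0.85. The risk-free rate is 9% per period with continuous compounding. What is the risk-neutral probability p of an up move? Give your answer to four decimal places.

Risk-neutral probability p = (e^0.09 − 0.85)/(1.25 − 0.85) = 0.2442/0.4000 = 0.6104

p = 0.6104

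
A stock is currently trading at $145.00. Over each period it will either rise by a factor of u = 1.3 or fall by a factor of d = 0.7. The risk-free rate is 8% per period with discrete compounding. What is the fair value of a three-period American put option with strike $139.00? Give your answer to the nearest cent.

Risk-neutral probability p = (1 + 0.08 − 0.7)/(1.3 − 0.7) = 0.3800/0.6000 = 0.6333
Terminal stock prices: S_uuu = 318.6, S_uud = 171.5, S_udd = 92.36, S_ddd = 49.73
Terminal payoffs (K − S): max(-179.6, 0) = 0, max(-32.53, 0) = 0, max(46.64, 0) = 46.64, max(89.27, 0) = 89.27
Node uu (S = 245.1): continuation = 1/1.08·[0.6333·0.0000 + 0.3667·0.0000] = 0.0000; exercise value = 0.0000 ≤ continuation, so V_uu = 0.0000
Node ud (S = 131.9): continuation = 1/1.08·[0.6333·0.0000 + 0.3667·46.6350] = 15.8329; exercise value = 7.0500 ≤ continuation, so V_ud = 15.8329
Node dd (S = 71.05): continuation = 1/1.08·[0.6333·46.6350 + 0.3667·89.2650] = 57.6537; exercise value = 67.9500 > continuation, so V_dd = 67.9500 (exercise)
Node u (S = 188.5): continuation = 1/1.08·[0.6333·0.0000 + 0.3667·15.8329] = 5.3754; exercise value = 0.0000 ≤ continuation, so V_u = 5.3754
Node d (S = 101.5): continuation = 1/1.08·[0.6333·15.8329 + 0.3667·67.9500] = 32.3542; exercise value = 37.5000 > continuation, so V_d = 37.5000 (exercise)
Node 0 (S = 145): continuation = 1/1.08·[0.6333·5.3754 + 0.3667·37.5000] = 15.8837; exercise value = 0.0000 ≤ continuation, so V_0 = 15.8837

$15.88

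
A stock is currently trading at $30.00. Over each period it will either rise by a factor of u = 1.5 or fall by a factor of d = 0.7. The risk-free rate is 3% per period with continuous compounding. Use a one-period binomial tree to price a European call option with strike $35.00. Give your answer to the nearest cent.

Risk-neutral probability p = (e^0.03 − 0.7)/(1.5 − 0.7) = 0.3305/0.8000 = 0.4131
Terminal stock prices: S_u = 45, S_d = 21
Terminal payoffs (S − K): max(10, 0) = 10, max(-14, 0) = 0
Node 0 (S = 30): V_0 = e^(−0.03)·[0.4131·10.0000 + 0.5869·0.0000] = 4.0086

$4.01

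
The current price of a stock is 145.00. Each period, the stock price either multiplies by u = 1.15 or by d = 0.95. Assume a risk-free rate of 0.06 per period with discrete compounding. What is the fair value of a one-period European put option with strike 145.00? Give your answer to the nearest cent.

3.08

Risk-neutral probability p = (1 + 0.06 − 0.95)/(1.15 − 0.95) = 0.1100/0.2000 = 0.5500
Terminal stock prices: S_u = 166.8, S_d = 137.8
Terminal payoffs (K − S): max(-21.75, 0) = 0, max(7.25, 0) = 7.25
Node 0 (S = 145): V_0 = 1/1.06·[0.5500·0.0000 + 0.4500·7.2500] = 3.0778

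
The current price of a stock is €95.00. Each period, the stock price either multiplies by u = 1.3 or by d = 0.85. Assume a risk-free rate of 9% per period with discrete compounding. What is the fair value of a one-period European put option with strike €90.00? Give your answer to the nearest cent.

€3.96

Risk-neutral probability p = (1 + 0.09 − 0.85)/(1.3 − 0.85) = 0.2400/0.4500 = 0.5333
Terminal stock prices: S_u = 123.5, S_d = 80.75
Terminal payoffs (K − S): max(-33.5, 0) = 0, max(9.25, 0) = 9.25
Node 0 (S = 95): V_0 = 1/1.09·[0.5333·0.0000 + 0.4667·9.2500] = 3.9602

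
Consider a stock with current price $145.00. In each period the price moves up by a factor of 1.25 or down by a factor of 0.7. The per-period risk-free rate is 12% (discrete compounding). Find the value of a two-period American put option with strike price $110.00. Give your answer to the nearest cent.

Risk-neutral probability p = (1 + 0.12 − 0.7)/(1.25 − 0.7) = 0.4200/0.5500 = 0.7636
Terminal stock prices: S_uu = 226.6, S_ud = 126.9, S_dd = 71.05
Terminal payoffs (K − S): max(-116.6, 0) = 0, max(-16.87, 0) = 0, max(38.95, 0) = 38.95
Node u (S = 181.2): continuation = 1/1.12·[0.7636·0.0000 + 0.2364·0.0000] = 0.0000; exercise value = 0.0000 ≤ continuation, so V_u = 0.0000
Node d (S = 101.5): continuation = 1/1.12·[0.7636·0.0000 + 0.2364·38.9500] = 8.2200; exercise value = 8.5000 > continuation, so V_d = 8.5000 (exercise)
Node 0 (S = 145): continuation = 1/1.12·[0.7636·0.0000 + 0.2364·8.5000] = 1.7938; exercise value = 0.0000 ≤ continuation, so V_0 = 1.7938

$1.79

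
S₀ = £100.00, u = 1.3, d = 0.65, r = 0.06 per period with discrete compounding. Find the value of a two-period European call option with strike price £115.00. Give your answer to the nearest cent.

Risk-neutral probability p = (1 + 0.06 − 0.65)/(1.3 − 0.65) = 0.4100/0.6500 = 0.6308
Terminal stock prices: S_uu = 169, S_ud = 84.5, S_dd = 42.25
Terminal payoffs (S − K): max(54, 0) = 54, max(-30.5, 0) = 0, max(-72.75, 0) = 0
Node u (S = 130): V_u = 1/1.06·[0.6308·54.0000 + 0.3692·0.0000] = 32.1335
Node d (S = 65): V_d = 1/1.06·[0.6308·0.0000 + 0.3692·0.0000] = 0.0000
Node 0 (S = 100): V_0 = 1/1.06·[0.6308·32.1335 + 0.3692·0.0000] = 19.1215

£19.12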